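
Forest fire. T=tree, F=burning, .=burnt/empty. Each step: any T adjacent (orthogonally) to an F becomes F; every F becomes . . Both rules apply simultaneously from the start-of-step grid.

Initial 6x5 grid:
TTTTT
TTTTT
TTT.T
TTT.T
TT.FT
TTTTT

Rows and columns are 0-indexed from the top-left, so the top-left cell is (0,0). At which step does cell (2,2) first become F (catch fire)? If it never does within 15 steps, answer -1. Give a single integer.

Step 1: cell (2,2)='T' (+2 fires, +1 burnt)
Step 2: cell (2,2)='T' (+3 fires, +2 burnt)
Step 3: cell (2,2)='T' (+2 fires, +3 burnt)
Step 4: cell (2,2)='T' (+3 fires, +2 burnt)
Step 5: cell (2,2)='T' (+4 fires, +3 burnt)
Step 6: cell (2,2)='T' (+5 fires, +4 burnt)
Step 7: cell (2,2)='F' (+4 fires, +5 burnt)
  -> target ignites at step 7
Step 8: cell (2,2)='.' (+2 fires, +4 burnt)
Step 9: cell (2,2)='.' (+1 fires, +2 burnt)
Step 10: cell (2,2)='.' (+0 fires, +1 burnt)
  fire out at step 10

7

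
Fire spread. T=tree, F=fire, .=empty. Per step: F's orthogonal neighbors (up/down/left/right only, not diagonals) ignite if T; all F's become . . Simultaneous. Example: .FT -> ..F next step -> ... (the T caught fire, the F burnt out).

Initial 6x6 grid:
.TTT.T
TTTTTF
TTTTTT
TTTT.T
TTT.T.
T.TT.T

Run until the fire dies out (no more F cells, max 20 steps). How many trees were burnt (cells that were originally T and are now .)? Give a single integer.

Answer: 26

Derivation:
Step 1: +3 fires, +1 burnt (F count now 3)
Step 2: +3 fires, +3 burnt (F count now 3)
Step 3: +3 fires, +3 burnt (F count now 3)
Step 4: +4 fires, +3 burnt (F count now 4)
Step 5: +4 fires, +4 burnt (F count now 4)
Step 6: +3 fires, +4 burnt (F count now 3)
Step 7: +3 fires, +3 burnt (F count now 3)
Step 8: +2 fires, +3 burnt (F count now 2)
Step 9: +1 fires, +2 burnt (F count now 1)
Step 10: +0 fires, +1 burnt (F count now 0)
Fire out after step 10
Initially T: 28, now '.': 34
Total burnt (originally-T cells now '.'): 26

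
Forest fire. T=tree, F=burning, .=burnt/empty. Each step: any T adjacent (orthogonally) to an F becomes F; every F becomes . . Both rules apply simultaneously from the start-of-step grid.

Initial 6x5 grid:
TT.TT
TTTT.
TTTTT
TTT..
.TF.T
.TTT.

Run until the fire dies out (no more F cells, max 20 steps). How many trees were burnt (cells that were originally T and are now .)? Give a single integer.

Step 1: +3 fires, +1 burnt (F count now 3)
Step 2: +4 fires, +3 burnt (F count now 4)
Step 3: +4 fires, +4 burnt (F count now 4)
Step 4: +4 fires, +4 burnt (F count now 4)
Step 5: +3 fires, +4 burnt (F count now 3)
Step 6: +2 fires, +3 burnt (F count now 2)
Step 7: +0 fires, +2 burnt (F count now 0)
Fire out after step 7
Initially T: 21, now '.': 29
Total burnt (originally-T cells now '.'): 20

Answer: 20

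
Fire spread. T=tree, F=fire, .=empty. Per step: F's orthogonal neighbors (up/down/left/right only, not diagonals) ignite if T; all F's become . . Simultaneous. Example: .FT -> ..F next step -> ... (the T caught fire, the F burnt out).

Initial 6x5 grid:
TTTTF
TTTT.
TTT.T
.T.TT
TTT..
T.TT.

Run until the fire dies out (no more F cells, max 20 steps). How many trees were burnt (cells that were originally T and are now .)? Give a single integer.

Answer: 18

Derivation:
Step 1: +1 fires, +1 burnt (F count now 1)
Step 2: +2 fires, +1 burnt (F count now 2)
Step 3: +2 fires, +2 burnt (F count now 2)
Step 4: +3 fires, +2 burnt (F count now 3)
Step 5: +2 fires, +3 burnt (F count now 2)
Step 6: +2 fires, +2 burnt (F count now 2)
Step 7: +1 fires, +2 burnt (F count now 1)
Step 8: +2 fires, +1 burnt (F count now 2)
Step 9: +2 fires, +2 burnt (F count now 2)
Step 10: +1 fires, +2 burnt (F count now 1)
Step 11: +0 fires, +1 burnt (F count now 0)
Fire out after step 11
Initially T: 21, now '.': 27
Total burnt (originally-T cells now '.'): 18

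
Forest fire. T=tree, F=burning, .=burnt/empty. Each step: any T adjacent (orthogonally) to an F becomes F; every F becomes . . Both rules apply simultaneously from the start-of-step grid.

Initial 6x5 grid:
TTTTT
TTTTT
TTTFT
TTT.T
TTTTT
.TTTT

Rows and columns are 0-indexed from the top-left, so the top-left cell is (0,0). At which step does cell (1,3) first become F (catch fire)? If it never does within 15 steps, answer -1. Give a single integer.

Step 1: cell (1,3)='F' (+3 fires, +1 burnt)
  -> target ignites at step 1
Step 2: cell (1,3)='.' (+6 fires, +3 burnt)
Step 3: cell (1,3)='.' (+7 fires, +6 burnt)
Step 4: cell (1,3)='.' (+7 fires, +7 burnt)
Step 5: cell (1,3)='.' (+4 fires, +7 burnt)
Step 6: cell (1,3)='.' (+0 fires, +4 burnt)
  fire out at step 6

1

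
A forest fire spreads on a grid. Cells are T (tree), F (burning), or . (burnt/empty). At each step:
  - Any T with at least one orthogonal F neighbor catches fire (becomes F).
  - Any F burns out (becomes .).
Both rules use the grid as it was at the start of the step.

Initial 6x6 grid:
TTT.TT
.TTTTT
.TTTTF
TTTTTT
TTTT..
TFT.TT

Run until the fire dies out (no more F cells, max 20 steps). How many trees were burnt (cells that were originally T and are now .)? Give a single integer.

Step 1: +6 fires, +2 burnt (F count now 6)
Step 2: +7 fires, +6 burnt (F count now 7)
Step 3: +8 fires, +7 burnt (F count now 8)
Step 4: +2 fires, +8 burnt (F count now 2)
Step 5: +2 fires, +2 burnt (F count now 2)
Step 6: +1 fires, +2 burnt (F count now 1)
Step 7: +0 fires, +1 burnt (F count now 0)
Fire out after step 7
Initially T: 28, now '.': 34
Total burnt (originally-T cells now '.'): 26

Answer: 26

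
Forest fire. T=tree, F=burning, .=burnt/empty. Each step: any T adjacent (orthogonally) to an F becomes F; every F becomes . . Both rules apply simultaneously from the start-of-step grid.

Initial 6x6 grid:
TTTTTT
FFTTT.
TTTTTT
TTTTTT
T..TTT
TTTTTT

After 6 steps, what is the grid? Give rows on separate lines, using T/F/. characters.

Step 1: 5 trees catch fire, 2 burn out
  FFTTTT
  ..FTT.
  FFTTTT
  TTTTTT
  T..TTT
  TTTTTT
Step 2: 5 trees catch fire, 5 burn out
  ..FTTT
  ...FT.
  ..FTTT
  FFTTTT
  T..TTT
  TTTTTT
Step 3: 5 trees catch fire, 5 burn out
  ...FTT
  ....F.
  ...FTT
  ..FTTT
  F..TTT
  TTTTTT
Step 4: 4 trees catch fire, 5 burn out
  ....FT
  ......
  ....FT
  ...FTT
  ...TTT
  FTTTTT
Step 5: 5 trees catch fire, 4 burn out
  .....F
  ......
  .....F
  ....FT
  ...FTT
  .FTTTT
Step 6: 4 trees catch fire, 5 burn out
  ......
  ......
  ......
  .....F
  ....FT
  ..FFTT

......
......
......
.....F
....FT
..FFTT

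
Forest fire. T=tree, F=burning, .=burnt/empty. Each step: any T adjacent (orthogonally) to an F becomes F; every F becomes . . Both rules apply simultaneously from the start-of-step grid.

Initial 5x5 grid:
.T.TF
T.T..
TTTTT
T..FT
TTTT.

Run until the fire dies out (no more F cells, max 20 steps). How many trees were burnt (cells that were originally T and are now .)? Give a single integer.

Answer: 14

Derivation:
Step 1: +4 fires, +2 burnt (F count now 4)
Step 2: +3 fires, +4 burnt (F count now 3)
Step 3: +3 fires, +3 burnt (F count now 3)
Step 4: +2 fires, +3 burnt (F count now 2)
Step 5: +2 fires, +2 burnt (F count now 2)
Step 6: +0 fires, +2 burnt (F count now 0)
Fire out after step 6
Initially T: 15, now '.': 24
Total burnt (originally-T cells now '.'): 14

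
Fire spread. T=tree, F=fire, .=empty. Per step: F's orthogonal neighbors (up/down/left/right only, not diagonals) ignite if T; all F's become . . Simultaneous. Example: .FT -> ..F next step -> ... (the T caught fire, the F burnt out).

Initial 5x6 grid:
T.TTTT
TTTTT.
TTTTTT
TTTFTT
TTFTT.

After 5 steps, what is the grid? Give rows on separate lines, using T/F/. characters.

Step 1: 5 trees catch fire, 2 burn out
  T.TTTT
  TTTTT.
  TTTFTT
  TTF.FT
  TF.FT.
Step 2: 7 trees catch fire, 5 burn out
  T.TTTT
  TTTFT.
  TTF.FT
  TF...F
  F...F.
Step 3: 6 trees catch fire, 7 burn out
  T.TFTT
  TTF.F.
  TF...F
  F.....
  ......
Step 4: 4 trees catch fire, 6 burn out
  T.F.FT
  TF....
  F.....
  ......
  ......
Step 5: 2 trees catch fire, 4 burn out
  T....F
  F.....
  ......
  ......
  ......

T....F
F.....
......
......
......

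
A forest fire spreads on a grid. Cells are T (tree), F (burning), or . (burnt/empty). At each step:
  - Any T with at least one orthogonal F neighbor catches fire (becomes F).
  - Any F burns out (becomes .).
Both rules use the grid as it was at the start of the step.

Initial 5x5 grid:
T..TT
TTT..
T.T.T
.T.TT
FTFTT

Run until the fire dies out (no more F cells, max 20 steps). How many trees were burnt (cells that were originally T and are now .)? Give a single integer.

Answer: 7

Derivation:
Step 1: +2 fires, +2 burnt (F count now 2)
Step 2: +3 fires, +2 burnt (F count now 3)
Step 3: +1 fires, +3 burnt (F count now 1)
Step 4: +1 fires, +1 burnt (F count now 1)
Step 5: +0 fires, +1 burnt (F count now 0)
Fire out after step 5
Initially T: 15, now '.': 17
Total burnt (originally-T cells now '.'): 7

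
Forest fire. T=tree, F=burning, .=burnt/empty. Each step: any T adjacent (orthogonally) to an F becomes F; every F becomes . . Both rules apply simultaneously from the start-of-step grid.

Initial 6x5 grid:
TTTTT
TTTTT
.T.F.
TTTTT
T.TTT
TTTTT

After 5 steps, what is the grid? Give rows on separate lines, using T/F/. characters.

Step 1: 2 trees catch fire, 1 burn out
  TTTTT
  TTTFT
  .T...
  TTTFT
  T.TTT
  TTTTT
Step 2: 6 trees catch fire, 2 burn out
  TTTFT
  TTF.F
  .T...
  TTF.F
  T.TFT
  TTTTT
Step 3: 7 trees catch fire, 6 burn out
  TTF.F
  TF...
  .T...
  TF...
  T.F.F
  TTTFT
Step 4: 6 trees catch fire, 7 burn out
  TF...
  F....
  .F...
  F....
  T....
  TTF.F
Step 5: 3 trees catch fire, 6 burn out
  F....
  .....
  .....
  .....
  F....
  TF...

F....
.....
.....
.....
F....
TF...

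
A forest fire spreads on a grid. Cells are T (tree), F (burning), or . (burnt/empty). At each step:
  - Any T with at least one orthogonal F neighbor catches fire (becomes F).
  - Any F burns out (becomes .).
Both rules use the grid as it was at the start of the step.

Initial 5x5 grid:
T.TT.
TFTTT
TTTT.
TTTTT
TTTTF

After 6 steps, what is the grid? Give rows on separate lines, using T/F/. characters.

Step 1: 5 trees catch fire, 2 burn out
  T.TT.
  F.FTT
  TFTT.
  TTTTF
  TTTF.
Step 2: 8 trees catch fire, 5 burn out
  F.FT.
  ...FT
  F.FT.
  TFTF.
  TTF..
Step 3: 6 trees catch fire, 8 burn out
  ...F.
  ....F
  ...F.
  F.F..
  TF...
Step 4: 1 trees catch fire, 6 burn out
  .....
  .....
  .....
  .....
  F....
Step 5: 0 trees catch fire, 1 burn out
  .....
  .....
  .....
  .....
  .....
Step 6: 0 trees catch fire, 0 burn out
  .....
  .....
  .....
  .....
  .....

.....
.....
.....
.....
.....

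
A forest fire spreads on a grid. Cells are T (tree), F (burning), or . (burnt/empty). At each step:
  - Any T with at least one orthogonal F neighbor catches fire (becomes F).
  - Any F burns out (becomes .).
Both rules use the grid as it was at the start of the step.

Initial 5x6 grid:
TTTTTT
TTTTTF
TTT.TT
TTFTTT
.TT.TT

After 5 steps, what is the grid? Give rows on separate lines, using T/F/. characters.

Step 1: 7 trees catch fire, 2 burn out
  TTTTTF
  TTTTF.
  TTF.TF
  TF.FTT
  .TF.TT
Step 2: 9 trees catch fire, 7 burn out
  TTTTF.
  TTFF..
  TF..F.
  F...FF
  .F..TT
Step 3: 6 trees catch fire, 9 burn out
  TTFF..
  TF....
  F.....
  ......
  ....FF
Step 4: 2 trees catch fire, 6 burn out
  TF....
  F.....
  ......
  ......
  ......
Step 5: 1 trees catch fire, 2 burn out
  F.....
  ......
  ......
  ......
  ......

F.....
......
......
......
......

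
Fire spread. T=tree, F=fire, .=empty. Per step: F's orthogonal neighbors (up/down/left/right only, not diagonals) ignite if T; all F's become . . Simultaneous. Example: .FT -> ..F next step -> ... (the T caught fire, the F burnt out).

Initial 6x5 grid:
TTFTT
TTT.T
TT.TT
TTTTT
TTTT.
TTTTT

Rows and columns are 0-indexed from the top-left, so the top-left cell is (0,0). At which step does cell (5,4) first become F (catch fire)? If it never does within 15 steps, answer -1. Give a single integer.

Step 1: cell (5,4)='T' (+3 fires, +1 burnt)
Step 2: cell (5,4)='T' (+3 fires, +3 burnt)
Step 3: cell (5,4)='T' (+3 fires, +3 burnt)
Step 4: cell (5,4)='T' (+3 fires, +3 burnt)
Step 5: cell (5,4)='T' (+5 fires, +3 burnt)
Step 6: cell (5,4)='T' (+4 fires, +5 burnt)
Step 7: cell (5,4)='T' (+3 fires, +4 burnt)
Step 8: cell (5,4)='T' (+1 fires, +3 burnt)
Step 9: cell (5,4)='F' (+1 fires, +1 burnt)
  -> target ignites at step 9
Step 10: cell (5,4)='.' (+0 fires, +1 burnt)
  fire out at step 10

9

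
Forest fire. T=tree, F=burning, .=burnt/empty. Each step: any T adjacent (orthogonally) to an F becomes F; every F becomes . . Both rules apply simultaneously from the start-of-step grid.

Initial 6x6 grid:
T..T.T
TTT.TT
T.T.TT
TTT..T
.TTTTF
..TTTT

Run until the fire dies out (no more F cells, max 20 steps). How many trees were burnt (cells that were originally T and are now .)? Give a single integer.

Answer: 23

Derivation:
Step 1: +3 fires, +1 burnt (F count now 3)
Step 2: +3 fires, +3 burnt (F count now 3)
Step 3: +4 fires, +3 burnt (F count now 4)
Step 4: +5 fires, +4 burnt (F count now 5)
Step 5: +2 fires, +5 burnt (F count now 2)
Step 6: +2 fires, +2 burnt (F count now 2)
Step 7: +2 fires, +2 burnt (F count now 2)
Step 8: +1 fires, +2 burnt (F count now 1)
Step 9: +1 fires, +1 burnt (F count now 1)
Step 10: +0 fires, +1 burnt (F count now 0)
Fire out after step 10
Initially T: 24, now '.': 35
Total burnt (originally-T cells now '.'): 23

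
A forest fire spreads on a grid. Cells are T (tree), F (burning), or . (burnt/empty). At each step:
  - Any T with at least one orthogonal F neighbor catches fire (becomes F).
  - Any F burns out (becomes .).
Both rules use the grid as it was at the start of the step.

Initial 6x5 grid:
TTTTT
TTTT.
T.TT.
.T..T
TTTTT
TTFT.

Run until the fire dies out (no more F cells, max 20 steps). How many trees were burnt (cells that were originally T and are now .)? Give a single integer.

Answer: 10

Derivation:
Step 1: +3 fires, +1 burnt (F count now 3)
Step 2: +3 fires, +3 burnt (F count now 3)
Step 3: +3 fires, +3 burnt (F count now 3)
Step 4: +1 fires, +3 burnt (F count now 1)
Step 5: +0 fires, +1 burnt (F count now 0)
Fire out after step 5
Initially T: 22, now '.': 18
Total burnt (originally-T cells now '.'): 10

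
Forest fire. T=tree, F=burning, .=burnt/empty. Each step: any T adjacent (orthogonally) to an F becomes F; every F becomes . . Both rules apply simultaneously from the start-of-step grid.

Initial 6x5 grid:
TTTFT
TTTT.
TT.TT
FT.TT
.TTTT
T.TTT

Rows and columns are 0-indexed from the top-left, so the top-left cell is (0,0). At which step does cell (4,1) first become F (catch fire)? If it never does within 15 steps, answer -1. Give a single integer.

Step 1: cell (4,1)='T' (+5 fires, +2 burnt)
Step 2: cell (4,1)='F' (+6 fires, +5 burnt)
  -> target ignites at step 2
Step 3: cell (4,1)='.' (+5 fires, +6 burnt)
Step 4: cell (4,1)='.' (+3 fires, +5 burnt)
Step 5: cell (4,1)='.' (+2 fires, +3 burnt)
Step 6: cell (4,1)='.' (+1 fires, +2 burnt)
Step 7: cell (4,1)='.' (+0 fires, +1 burnt)
  fire out at step 7

2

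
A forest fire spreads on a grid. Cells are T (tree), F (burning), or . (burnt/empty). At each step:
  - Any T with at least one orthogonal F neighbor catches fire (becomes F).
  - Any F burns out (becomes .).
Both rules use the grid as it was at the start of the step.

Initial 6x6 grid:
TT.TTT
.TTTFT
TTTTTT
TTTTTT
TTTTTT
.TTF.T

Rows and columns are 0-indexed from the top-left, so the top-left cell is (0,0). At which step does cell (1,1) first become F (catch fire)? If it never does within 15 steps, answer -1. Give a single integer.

Step 1: cell (1,1)='T' (+6 fires, +2 burnt)
Step 2: cell (1,1)='T' (+10 fires, +6 burnt)
Step 3: cell (1,1)='F' (+6 fires, +10 burnt)
  -> target ignites at step 3
Step 4: cell (1,1)='.' (+5 fires, +6 burnt)
Step 5: cell (1,1)='.' (+3 fires, +5 burnt)
Step 6: cell (1,1)='.' (+0 fires, +3 burnt)
  fire out at step 6

3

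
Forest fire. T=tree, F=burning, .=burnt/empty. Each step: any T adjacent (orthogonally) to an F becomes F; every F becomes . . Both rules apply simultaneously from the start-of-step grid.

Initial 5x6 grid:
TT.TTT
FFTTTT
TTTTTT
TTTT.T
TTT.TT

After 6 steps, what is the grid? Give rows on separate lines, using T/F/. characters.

Step 1: 5 trees catch fire, 2 burn out
  FF.TTT
  ..FTTT
  FFTTTT
  TTTT.T
  TTT.TT
Step 2: 4 trees catch fire, 5 burn out
  ...TTT
  ...FTT
  ..FTTT
  FFTT.T
  TTT.TT
Step 3: 6 trees catch fire, 4 burn out
  ...FTT
  ....FT
  ...FTT
  ..FT.T
  FFT.TT
Step 4: 5 trees catch fire, 6 burn out
  ....FT
  .....F
  ....FT
  ...F.T
  ..F.TT
Step 5: 2 trees catch fire, 5 burn out
  .....F
  ......
  .....F
  .....T
  ....TT
Step 6: 1 trees catch fire, 2 burn out
  ......
  ......
  ......
  .....F
  ....TT

......
......
......
.....F
....TT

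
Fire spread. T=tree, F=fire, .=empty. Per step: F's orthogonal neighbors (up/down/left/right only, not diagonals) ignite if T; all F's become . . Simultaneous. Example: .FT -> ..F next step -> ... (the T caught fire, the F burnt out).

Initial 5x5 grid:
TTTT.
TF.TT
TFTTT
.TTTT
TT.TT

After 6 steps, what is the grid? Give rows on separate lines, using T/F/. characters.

Step 1: 5 trees catch fire, 2 burn out
  TFTT.
  F..TT
  F.FTT
  .FTTT
  TT.TT
Step 2: 5 trees catch fire, 5 burn out
  F.FT.
  ...TT
  ...FT
  ..FTT
  TF.TT
Step 3: 5 trees catch fire, 5 burn out
  ...F.
  ...FT
  ....F
  ...FT
  F..TT
Step 4: 3 trees catch fire, 5 burn out
  .....
  ....F
  .....
  ....F
  ...FT
Step 5: 1 trees catch fire, 3 burn out
  .....
  .....
  .....
  .....
  ....F
Step 6: 0 trees catch fire, 1 burn out
  .....
  .....
  .....
  .....
  .....

.....
.....
.....
.....
.....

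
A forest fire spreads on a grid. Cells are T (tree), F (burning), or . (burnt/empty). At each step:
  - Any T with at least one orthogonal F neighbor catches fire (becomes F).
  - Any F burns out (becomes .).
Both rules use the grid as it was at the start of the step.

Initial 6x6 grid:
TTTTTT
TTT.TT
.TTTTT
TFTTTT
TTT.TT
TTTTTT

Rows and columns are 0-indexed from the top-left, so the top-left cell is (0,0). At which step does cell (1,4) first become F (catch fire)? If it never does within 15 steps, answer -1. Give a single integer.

Step 1: cell (1,4)='T' (+4 fires, +1 burnt)
Step 2: cell (1,4)='T' (+6 fires, +4 burnt)
Step 3: cell (1,4)='T' (+7 fires, +6 burnt)
Step 4: cell (1,4)='T' (+6 fires, +7 burnt)
Step 5: cell (1,4)='F' (+5 fires, +6 burnt)
  -> target ignites at step 5
Step 6: cell (1,4)='.' (+3 fires, +5 burnt)
Step 7: cell (1,4)='.' (+1 fires, +3 burnt)
Step 8: cell (1,4)='.' (+0 fires, +1 burnt)
  fire out at step 8

5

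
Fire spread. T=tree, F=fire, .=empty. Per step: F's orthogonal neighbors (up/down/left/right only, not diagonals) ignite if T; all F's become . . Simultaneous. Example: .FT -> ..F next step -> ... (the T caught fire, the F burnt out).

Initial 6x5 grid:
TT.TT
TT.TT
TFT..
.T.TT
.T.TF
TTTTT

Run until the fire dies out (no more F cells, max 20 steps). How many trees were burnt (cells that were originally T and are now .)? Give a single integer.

Step 1: +7 fires, +2 burnt (F count now 7)
Step 2: +5 fires, +7 burnt (F count now 5)
Step 3: +3 fires, +5 burnt (F count now 3)
Step 4: +1 fires, +3 burnt (F count now 1)
Step 5: +0 fires, +1 burnt (F count now 0)
Fire out after step 5
Initially T: 20, now '.': 26
Total burnt (originally-T cells now '.'): 16

Answer: 16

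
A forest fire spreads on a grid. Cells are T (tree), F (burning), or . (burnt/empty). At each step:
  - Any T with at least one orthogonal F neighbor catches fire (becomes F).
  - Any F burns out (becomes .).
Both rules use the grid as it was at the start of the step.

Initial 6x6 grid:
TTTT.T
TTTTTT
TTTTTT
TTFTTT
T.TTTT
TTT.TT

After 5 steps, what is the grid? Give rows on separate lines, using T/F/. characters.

Step 1: 4 trees catch fire, 1 burn out
  TTTT.T
  TTTTTT
  TTFTTT
  TF.FTT
  T.FTTT
  TTT.TT
Step 2: 7 trees catch fire, 4 burn out
  TTTT.T
  TTFTTT
  TF.FTT
  F...FT
  T..FTT
  TTF.TT
Step 3: 9 trees catch fire, 7 burn out
  TTFT.T
  TF.FTT
  F...FT
  .....F
  F...FT
  TF..TT
Step 4: 8 trees catch fire, 9 burn out
  TF.F.T
  F...FT
  .....F
  ......
  .....F
  F...FT
Step 5: 3 trees catch fire, 8 burn out
  F....T
  .....F
  ......
  ......
  ......
  .....F

F....T
.....F
......
......
......
.....F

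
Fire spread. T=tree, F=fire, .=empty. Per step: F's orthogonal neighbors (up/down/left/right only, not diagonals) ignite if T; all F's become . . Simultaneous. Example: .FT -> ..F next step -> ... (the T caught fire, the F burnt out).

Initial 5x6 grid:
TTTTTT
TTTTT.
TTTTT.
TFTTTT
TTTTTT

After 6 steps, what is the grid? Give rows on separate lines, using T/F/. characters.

Step 1: 4 trees catch fire, 1 burn out
  TTTTTT
  TTTTT.
  TFTTT.
  F.FTTT
  TFTTTT
Step 2: 6 trees catch fire, 4 burn out
  TTTTTT
  TFTTT.
  F.FTT.
  ...FTT
  F.FTTT
Step 3: 6 trees catch fire, 6 burn out
  TFTTTT
  F.FTT.
  ...FT.
  ....FT
  ...FTT
Step 4: 6 trees catch fire, 6 burn out
  F.FTTT
  ...FT.
  ....F.
  .....F
  ....FT
Step 5: 3 trees catch fire, 6 burn out
  ...FTT
  ....F.
  ......
  ......
  .....F
Step 6: 1 trees catch fire, 3 burn out
  ....FT
  ......
  ......
  ......
  ......

....FT
......
......
......
......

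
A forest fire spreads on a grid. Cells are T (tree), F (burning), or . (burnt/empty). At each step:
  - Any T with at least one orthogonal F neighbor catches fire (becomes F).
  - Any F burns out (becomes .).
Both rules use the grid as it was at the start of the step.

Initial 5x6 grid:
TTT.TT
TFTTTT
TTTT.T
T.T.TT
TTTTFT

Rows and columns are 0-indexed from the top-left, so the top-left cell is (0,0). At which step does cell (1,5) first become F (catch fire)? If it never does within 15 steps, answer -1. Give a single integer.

Step 1: cell (1,5)='T' (+7 fires, +2 burnt)
Step 2: cell (1,5)='T' (+7 fires, +7 burnt)
Step 3: cell (1,5)='T' (+6 fires, +7 burnt)
Step 4: cell (1,5)='F' (+3 fires, +6 burnt)
  -> target ignites at step 4
Step 5: cell (1,5)='.' (+1 fires, +3 burnt)
Step 6: cell (1,5)='.' (+0 fires, +1 burnt)
  fire out at step 6

4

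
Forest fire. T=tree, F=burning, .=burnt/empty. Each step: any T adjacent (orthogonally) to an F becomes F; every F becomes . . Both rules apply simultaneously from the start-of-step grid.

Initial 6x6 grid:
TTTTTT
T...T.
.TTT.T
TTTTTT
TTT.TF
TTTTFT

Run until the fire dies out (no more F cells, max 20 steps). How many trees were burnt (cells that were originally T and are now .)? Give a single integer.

Step 1: +4 fires, +2 burnt (F count now 4)
Step 2: +3 fires, +4 burnt (F count now 3)
Step 3: +3 fires, +3 burnt (F count now 3)
Step 4: +4 fires, +3 burnt (F count now 4)
Step 5: +3 fires, +4 burnt (F count now 3)
Step 6: +2 fires, +3 burnt (F count now 2)
Step 7: +0 fires, +2 burnt (F count now 0)
Fire out after step 7
Initially T: 27, now '.': 28
Total burnt (originally-T cells now '.'): 19

Answer: 19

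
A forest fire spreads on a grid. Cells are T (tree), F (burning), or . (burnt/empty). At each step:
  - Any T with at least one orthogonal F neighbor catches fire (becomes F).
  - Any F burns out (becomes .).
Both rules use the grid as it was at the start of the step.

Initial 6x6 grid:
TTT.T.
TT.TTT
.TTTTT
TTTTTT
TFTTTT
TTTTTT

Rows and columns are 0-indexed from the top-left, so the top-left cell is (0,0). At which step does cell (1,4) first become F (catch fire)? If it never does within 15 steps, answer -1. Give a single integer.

Step 1: cell (1,4)='T' (+4 fires, +1 burnt)
Step 2: cell (1,4)='T' (+6 fires, +4 burnt)
Step 3: cell (1,4)='T' (+5 fires, +6 burnt)
Step 4: cell (1,4)='T' (+6 fires, +5 burnt)
Step 5: cell (1,4)='T' (+6 fires, +6 burnt)
Step 6: cell (1,4)='F' (+2 fires, +6 burnt)
  -> target ignites at step 6
Step 7: cell (1,4)='.' (+2 fires, +2 burnt)
Step 8: cell (1,4)='.' (+0 fires, +2 burnt)
  fire out at step 8

6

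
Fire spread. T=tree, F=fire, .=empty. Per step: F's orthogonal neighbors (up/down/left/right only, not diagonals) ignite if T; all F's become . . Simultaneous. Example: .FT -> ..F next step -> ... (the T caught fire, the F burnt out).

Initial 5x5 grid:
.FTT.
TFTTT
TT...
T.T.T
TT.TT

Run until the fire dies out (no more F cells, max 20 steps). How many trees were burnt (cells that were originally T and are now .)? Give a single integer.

Step 1: +4 fires, +2 burnt (F count now 4)
Step 2: +3 fires, +4 burnt (F count now 3)
Step 3: +2 fires, +3 burnt (F count now 2)
Step 4: +1 fires, +2 burnt (F count now 1)
Step 5: +1 fires, +1 burnt (F count now 1)
Step 6: +0 fires, +1 burnt (F count now 0)
Fire out after step 6
Initially T: 15, now '.': 21
Total burnt (originally-T cells now '.'): 11

Answer: 11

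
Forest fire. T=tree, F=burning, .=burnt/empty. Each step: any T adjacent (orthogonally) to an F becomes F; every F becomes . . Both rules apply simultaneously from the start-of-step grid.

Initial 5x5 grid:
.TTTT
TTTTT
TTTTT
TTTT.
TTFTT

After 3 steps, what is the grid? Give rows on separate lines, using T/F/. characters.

Step 1: 3 trees catch fire, 1 burn out
  .TTTT
  TTTTT
  TTTTT
  TTFT.
  TF.FT
Step 2: 5 trees catch fire, 3 burn out
  .TTTT
  TTTTT
  TTFTT
  TF.F.
  F...F
Step 3: 4 trees catch fire, 5 burn out
  .TTTT
  TTFTT
  TF.FT
  F....
  .....

.TTTT
TTFTT
TF.FT
F....
.....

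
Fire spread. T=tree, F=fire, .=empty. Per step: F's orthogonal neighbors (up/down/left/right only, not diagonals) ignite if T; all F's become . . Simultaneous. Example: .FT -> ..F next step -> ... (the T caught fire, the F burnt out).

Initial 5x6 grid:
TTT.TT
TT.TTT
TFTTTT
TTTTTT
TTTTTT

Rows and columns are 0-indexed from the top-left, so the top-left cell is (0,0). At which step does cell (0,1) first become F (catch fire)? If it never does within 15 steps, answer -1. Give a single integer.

Step 1: cell (0,1)='T' (+4 fires, +1 burnt)
Step 2: cell (0,1)='F' (+6 fires, +4 burnt)
  -> target ignites at step 2
Step 3: cell (0,1)='.' (+7 fires, +6 burnt)
Step 4: cell (0,1)='.' (+4 fires, +7 burnt)
Step 5: cell (0,1)='.' (+4 fires, +4 burnt)
Step 6: cell (0,1)='.' (+2 fires, +4 burnt)
Step 7: cell (0,1)='.' (+0 fires, +2 burnt)
  fire out at step 7

2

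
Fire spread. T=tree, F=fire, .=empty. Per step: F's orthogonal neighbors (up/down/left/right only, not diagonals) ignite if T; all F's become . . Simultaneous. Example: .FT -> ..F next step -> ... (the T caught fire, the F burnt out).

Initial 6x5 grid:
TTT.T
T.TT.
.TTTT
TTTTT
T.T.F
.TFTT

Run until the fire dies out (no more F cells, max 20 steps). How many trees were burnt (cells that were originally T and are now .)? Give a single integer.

Answer: 20

Derivation:
Step 1: +5 fires, +2 burnt (F count now 5)
Step 2: +3 fires, +5 burnt (F count now 3)
Step 3: +3 fires, +3 burnt (F count now 3)
Step 4: +4 fires, +3 burnt (F count now 4)
Step 5: +2 fires, +4 burnt (F count now 2)
Step 6: +1 fires, +2 burnt (F count now 1)
Step 7: +1 fires, +1 burnt (F count now 1)
Step 8: +1 fires, +1 burnt (F count now 1)
Step 9: +0 fires, +1 burnt (F count now 0)
Fire out after step 9
Initially T: 21, now '.': 29
Total burnt (originally-T cells now '.'): 20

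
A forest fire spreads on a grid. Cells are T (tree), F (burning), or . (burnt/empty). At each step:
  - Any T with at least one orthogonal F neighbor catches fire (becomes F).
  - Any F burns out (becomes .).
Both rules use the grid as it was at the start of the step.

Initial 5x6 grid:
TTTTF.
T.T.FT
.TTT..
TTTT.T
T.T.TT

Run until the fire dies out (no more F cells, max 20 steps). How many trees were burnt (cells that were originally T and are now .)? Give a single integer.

Answer: 16

Derivation:
Step 1: +2 fires, +2 burnt (F count now 2)
Step 2: +1 fires, +2 burnt (F count now 1)
Step 3: +2 fires, +1 burnt (F count now 2)
Step 4: +2 fires, +2 burnt (F count now 2)
Step 5: +4 fires, +2 burnt (F count now 4)
Step 6: +3 fires, +4 burnt (F count now 3)
Step 7: +1 fires, +3 burnt (F count now 1)
Step 8: +1 fires, +1 burnt (F count now 1)
Step 9: +0 fires, +1 burnt (F count now 0)
Fire out after step 9
Initially T: 19, now '.': 27
Total burnt (originally-T cells now '.'): 16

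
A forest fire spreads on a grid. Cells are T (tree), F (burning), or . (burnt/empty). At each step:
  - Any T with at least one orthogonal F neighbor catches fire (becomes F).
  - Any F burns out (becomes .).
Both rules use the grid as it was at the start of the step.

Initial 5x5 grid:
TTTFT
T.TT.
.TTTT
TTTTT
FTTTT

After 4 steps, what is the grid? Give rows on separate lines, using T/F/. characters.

Step 1: 5 trees catch fire, 2 burn out
  TTF.F
  T.TF.
  .TTTT
  FTTTT
  .FTTT
Step 2: 5 trees catch fire, 5 burn out
  TF...
  T.F..
  .TTFT
  .FTTT
  ..FTT
Step 3: 7 trees catch fire, 5 burn out
  F....
  T....
  .FF.F
  ..FFT
  ...FT
Step 4: 3 trees catch fire, 7 burn out
  .....
  F....
  .....
  ....F
  ....F

.....
F....
.....
....F
....F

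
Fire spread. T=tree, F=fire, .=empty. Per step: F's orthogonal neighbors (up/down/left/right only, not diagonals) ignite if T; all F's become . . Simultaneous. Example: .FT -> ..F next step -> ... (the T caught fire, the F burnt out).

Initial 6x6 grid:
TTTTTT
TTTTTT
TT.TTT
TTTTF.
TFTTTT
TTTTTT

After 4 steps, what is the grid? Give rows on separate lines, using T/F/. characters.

Step 1: 7 trees catch fire, 2 burn out
  TTTTTT
  TTTTTT
  TT.TFT
  TFTF..
  F.FTFT
  TFTTTT
Step 2: 11 trees catch fire, 7 burn out
  TTTTTT
  TTTTFT
  TF.F.F
  F.F...
  ...F.F
  F.FTFT
Step 3: 7 trees catch fire, 11 burn out
  TTTTFT
  TFTF.F
  F.....
  ......
  ......
  ...F.F
Step 4: 5 trees catch fire, 7 burn out
  TFTF.F
  F.F...
  ......
  ......
  ......
  ......

TFTF.F
F.F...
......
......
......
......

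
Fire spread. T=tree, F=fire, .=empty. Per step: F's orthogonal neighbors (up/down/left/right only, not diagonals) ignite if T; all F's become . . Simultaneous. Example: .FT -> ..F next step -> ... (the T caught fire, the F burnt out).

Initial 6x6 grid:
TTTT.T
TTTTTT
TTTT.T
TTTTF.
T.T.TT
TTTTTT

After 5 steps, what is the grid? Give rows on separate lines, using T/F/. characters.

Step 1: 2 trees catch fire, 1 burn out
  TTTT.T
  TTTTTT
  TTTT.T
  TTTF..
  T.T.FT
  TTTTTT
Step 2: 4 trees catch fire, 2 burn out
  TTTT.T
  TTTTTT
  TTTF.T
  TTF...
  T.T..F
  TTTTFT
Step 3: 6 trees catch fire, 4 burn out
  TTTT.T
  TTTFTT
  TTF..T
  TF....
  T.F...
  TTTF.F
Step 4: 6 trees catch fire, 6 burn out
  TTTF.T
  TTF.FT
  TF...T
  F.....
  T.....
  TTF...
Step 5: 6 trees catch fire, 6 burn out
  TTF..T
  TF...F
  F....T
  ......
  F.....
  TF....

TTF..T
TF...F
F....T
......
F.....
TF....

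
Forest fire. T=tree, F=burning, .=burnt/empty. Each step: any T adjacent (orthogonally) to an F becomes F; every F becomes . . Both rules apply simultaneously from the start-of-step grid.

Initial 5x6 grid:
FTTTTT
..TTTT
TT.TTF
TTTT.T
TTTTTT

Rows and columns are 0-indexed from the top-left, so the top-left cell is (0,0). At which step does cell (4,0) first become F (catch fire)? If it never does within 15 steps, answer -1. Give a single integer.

Step 1: cell (4,0)='T' (+4 fires, +2 burnt)
Step 2: cell (4,0)='T' (+5 fires, +4 burnt)
Step 3: cell (4,0)='T' (+6 fires, +5 burnt)
Step 4: cell (4,0)='T' (+2 fires, +6 burnt)
Step 5: cell (4,0)='T' (+2 fires, +2 burnt)
Step 6: cell (4,0)='T' (+3 fires, +2 burnt)
Step 7: cell (4,0)='F' (+2 fires, +3 burnt)
  -> target ignites at step 7
Step 8: cell (4,0)='.' (+0 fires, +2 burnt)
  fire out at step 8

7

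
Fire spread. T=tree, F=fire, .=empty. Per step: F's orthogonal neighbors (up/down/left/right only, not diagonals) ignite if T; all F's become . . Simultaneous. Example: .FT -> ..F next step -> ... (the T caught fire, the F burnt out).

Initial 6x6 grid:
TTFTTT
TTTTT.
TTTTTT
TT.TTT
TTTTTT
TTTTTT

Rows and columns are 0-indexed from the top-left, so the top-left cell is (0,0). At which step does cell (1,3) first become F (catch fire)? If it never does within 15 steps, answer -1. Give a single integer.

Step 1: cell (1,3)='T' (+3 fires, +1 burnt)
Step 2: cell (1,3)='F' (+5 fires, +3 burnt)
  -> target ignites at step 2
Step 3: cell (1,3)='.' (+5 fires, +5 burnt)
Step 4: cell (1,3)='.' (+4 fires, +5 burnt)
Step 5: cell (1,3)='.' (+5 fires, +4 burnt)
Step 6: cell (1,3)='.' (+6 fires, +5 burnt)
Step 7: cell (1,3)='.' (+4 fires, +6 burnt)
Step 8: cell (1,3)='.' (+1 fires, +4 burnt)
Step 9: cell (1,3)='.' (+0 fires, +1 burnt)
  fire out at step 9

2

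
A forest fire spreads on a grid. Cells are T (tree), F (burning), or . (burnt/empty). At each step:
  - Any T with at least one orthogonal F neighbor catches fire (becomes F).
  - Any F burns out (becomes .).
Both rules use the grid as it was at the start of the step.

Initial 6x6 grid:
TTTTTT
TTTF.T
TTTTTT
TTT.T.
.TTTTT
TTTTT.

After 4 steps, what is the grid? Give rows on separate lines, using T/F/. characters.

Step 1: 3 trees catch fire, 1 burn out
  TTTFTT
  TTF..T
  TTTFTT
  TTT.T.
  .TTTTT
  TTTTT.
Step 2: 5 trees catch fire, 3 burn out
  TTF.FT
  TF...T
  TTF.FT
  TTT.T.
  .TTTTT
  TTTTT.
Step 3: 7 trees catch fire, 5 burn out
  TF...F
  F....T
  TF...F
  TTF.F.
  .TTTTT
  TTTTT.
Step 4: 6 trees catch fire, 7 burn out
  F.....
  .....F
  F.....
  TF....
  .TFTFT
  TTTTT.

F.....
.....F
F.....
TF....
.TFTFT
TTTTT.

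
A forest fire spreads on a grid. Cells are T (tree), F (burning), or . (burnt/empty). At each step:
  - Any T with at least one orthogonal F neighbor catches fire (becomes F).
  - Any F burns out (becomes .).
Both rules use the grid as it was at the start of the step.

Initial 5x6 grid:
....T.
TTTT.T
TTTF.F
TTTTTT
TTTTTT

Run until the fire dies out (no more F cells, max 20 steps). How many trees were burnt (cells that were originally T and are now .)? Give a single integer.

Answer: 20

Derivation:
Step 1: +5 fires, +2 burnt (F count now 5)
Step 2: +6 fires, +5 burnt (F count now 6)
Step 3: +5 fires, +6 burnt (F count now 5)
Step 4: +3 fires, +5 burnt (F count now 3)
Step 5: +1 fires, +3 burnt (F count now 1)
Step 6: +0 fires, +1 burnt (F count now 0)
Fire out after step 6
Initially T: 21, now '.': 29
Total burnt (originally-T cells now '.'): 20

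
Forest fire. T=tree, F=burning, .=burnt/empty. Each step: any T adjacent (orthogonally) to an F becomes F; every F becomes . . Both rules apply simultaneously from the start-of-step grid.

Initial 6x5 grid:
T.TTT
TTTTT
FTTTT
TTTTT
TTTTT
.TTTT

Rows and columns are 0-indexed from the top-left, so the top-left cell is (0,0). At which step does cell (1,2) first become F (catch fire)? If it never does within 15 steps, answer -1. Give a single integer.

Step 1: cell (1,2)='T' (+3 fires, +1 burnt)
Step 2: cell (1,2)='T' (+5 fires, +3 burnt)
Step 3: cell (1,2)='F' (+4 fires, +5 burnt)
  -> target ignites at step 3
Step 4: cell (1,2)='.' (+6 fires, +4 burnt)
Step 5: cell (1,2)='.' (+5 fires, +6 burnt)
Step 6: cell (1,2)='.' (+3 fires, +5 burnt)
Step 7: cell (1,2)='.' (+1 fires, +3 burnt)
Step 8: cell (1,2)='.' (+0 fires, +1 burnt)
  fire out at step 8

3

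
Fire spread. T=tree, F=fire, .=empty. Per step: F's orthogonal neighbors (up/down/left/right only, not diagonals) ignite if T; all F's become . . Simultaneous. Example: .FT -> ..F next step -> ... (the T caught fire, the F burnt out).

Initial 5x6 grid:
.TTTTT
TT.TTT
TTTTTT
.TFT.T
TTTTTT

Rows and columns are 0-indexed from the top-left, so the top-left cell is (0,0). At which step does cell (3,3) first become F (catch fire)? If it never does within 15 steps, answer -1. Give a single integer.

Step 1: cell (3,3)='F' (+4 fires, +1 burnt)
  -> target ignites at step 1
Step 2: cell (3,3)='.' (+4 fires, +4 burnt)
Step 3: cell (3,3)='.' (+6 fires, +4 burnt)
Step 4: cell (3,3)='.' (+6 fires, +6 burnt)
Step 5: cell (3,3)='.' (+4 fires, +6 burnt)
Step 6: cell (3,3)='.' (+1 fires, +4 burnt)
Step 7: cell (3,3)='.' (+0 fires, +1 burnt)
  fire out at step 7

1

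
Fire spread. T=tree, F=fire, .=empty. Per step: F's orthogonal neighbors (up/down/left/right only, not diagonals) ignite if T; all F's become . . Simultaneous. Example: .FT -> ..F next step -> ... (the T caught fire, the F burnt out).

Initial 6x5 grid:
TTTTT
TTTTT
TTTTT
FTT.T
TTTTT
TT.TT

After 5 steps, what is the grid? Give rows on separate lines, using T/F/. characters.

Step 1: 3 trees catch fire, 1 burn out
  TTTTT
  TTTTT
  FTTTT
  .FT.T
  FTTTT
  TT.TT
Step 2: 5 trees catch fire, 3 burn out
  TTTTT
  FTTTT
  .FTTT
  ..F.T
  .FTTT
  FT.TT
Step 3: 5 trees catch fire, 5 burn out
  FTTTT
  .FTTT
  ..FTT
  ....T
  ..FTT
  .F.TT
Step 4: 4 trees catch fire, 5 burn out
  .FTTT
  ..FTT
  ...FT
  ....T
  ...FT
  ...TT
Step 5: 5 trees catch fire, 4 burn out
  ..FTT
  ...FT
  ....F
  ....T
  ....F
  ...FT

..FTT
...FT
....F
....T
....F
...FT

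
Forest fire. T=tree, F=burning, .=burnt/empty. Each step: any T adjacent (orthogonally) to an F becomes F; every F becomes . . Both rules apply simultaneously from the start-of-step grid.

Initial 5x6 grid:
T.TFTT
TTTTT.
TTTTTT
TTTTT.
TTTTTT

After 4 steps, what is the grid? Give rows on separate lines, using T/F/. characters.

Step 1: 3 trees catch fire, 1 burn out
  T.F.FT
  TTTFT.
  TTTTTT
  TTTTT.
  TTTTTT
Step 2: 4 trees catch fire, 3 burn out
  T....F
  TTF.F.
  TTTFTT
  TTTTT.
  TTTTTT
Step 3: 4 trees catch fire, 4 burn out
  T.....
  TF....
  TTF.FT
  TTTFT.
  TTTTTT
Step 4: 6 trees catch fire, 4 burn out
  T.....
  F.....
  TF...F
  TTF.F.
  TTTFTT

T.....
F.....
TF...F
TTF.F.
TTTFTT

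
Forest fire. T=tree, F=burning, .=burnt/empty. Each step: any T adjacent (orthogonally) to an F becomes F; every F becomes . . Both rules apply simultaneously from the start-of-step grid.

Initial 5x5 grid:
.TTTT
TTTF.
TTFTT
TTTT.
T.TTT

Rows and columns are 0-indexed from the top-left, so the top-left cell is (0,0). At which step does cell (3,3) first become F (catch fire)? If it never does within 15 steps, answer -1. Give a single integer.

Step 1: cell (3,3)='T' (+5 fires, +2 burnt)
Step 2: cell (3,3)='F' (+8 fires, +5 burnt)
  -> target ignites at step 2
Step 3: cell (3,3)='.' (+4 fires, +8 burnt)
Step 4: cell (3,3)='.' (+2 fires, +4 burnt)
Step 5: cell (3,3)='.' (+0 fires, +2 burnt)
  fire out at step 5

2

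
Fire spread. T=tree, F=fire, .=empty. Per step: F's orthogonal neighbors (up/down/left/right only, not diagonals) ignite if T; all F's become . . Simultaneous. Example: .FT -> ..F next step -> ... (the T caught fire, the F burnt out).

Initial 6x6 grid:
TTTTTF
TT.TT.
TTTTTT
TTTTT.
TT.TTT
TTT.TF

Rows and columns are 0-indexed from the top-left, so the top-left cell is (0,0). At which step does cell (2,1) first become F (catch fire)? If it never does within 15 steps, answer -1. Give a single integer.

Step 1: cell (2,1)='T' (+3 fires, +2 burnt)
Step 2: cell (2,1)='T' (+3 fires, +3 burnt)
Step 3: cell (2,1)='T' (+5 fires, +3 burnt)
Step 4: cell (2,1)='T' (+4 fires, +5 burnt)
Step 5: cell (2,1)='T' (+4 fires, +4 burnt)
Step 6: cell (2,1)='F' (+3 fires, +4 burnt)
  -> target ignites at step 6
Step 7: cell (2,1)='.' (+3 fires, +3 burnt)
Step 8: cell (2,1)='.' (+2 fires, +3 burnt)
Step 9: cell (2,1)='.' (+2 fires, +2 burnt)
Step 10: cell (2,1)='.' (+0 fires, +2 burnt)
  fire out at step 10

6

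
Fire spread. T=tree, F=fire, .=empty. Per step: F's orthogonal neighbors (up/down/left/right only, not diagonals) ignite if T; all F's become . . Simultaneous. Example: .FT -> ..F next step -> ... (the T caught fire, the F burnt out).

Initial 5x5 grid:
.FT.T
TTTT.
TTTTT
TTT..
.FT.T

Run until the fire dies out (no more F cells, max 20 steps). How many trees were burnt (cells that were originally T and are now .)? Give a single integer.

Answer: 14

Derivation:
Step 1: +4 fires, +2 burnt (F count now 4)
Step 2: +5 fires, +4 burnt (F count now 5)
Step 3: +3 fires, +5 burnt (F count now 3)
Step 4: +1 fires, +3 burnt (F count now 1)
Step 5: +1 fires, +1 burnt (F count now 1)
Step 6: +0 fires, +1 burnt (F count now 0)
Fire out after step 6
Initially T: 16, now '.': 23
Total burnt (originally-T cells now '.'): 14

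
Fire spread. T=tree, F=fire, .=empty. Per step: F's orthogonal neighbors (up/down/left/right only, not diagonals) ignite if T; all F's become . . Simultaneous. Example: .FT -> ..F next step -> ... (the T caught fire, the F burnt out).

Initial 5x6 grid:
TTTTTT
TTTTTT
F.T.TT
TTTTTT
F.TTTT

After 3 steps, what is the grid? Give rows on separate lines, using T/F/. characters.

Step 1: 2 trees catch fire, 2 burn out
  TTTTTT
  FTTTTT
  ..T.TT
  FTTTTT
  ..TTTT
Step 2: 3 trees catch fire, 2 burn out
  FTTTTT
  .FTTTT
  ..T.TT
  .FTTTT
  ..TTTT
Step 3: 3 trees catch fire, 3 burn out
  .FTTTT
  ..FTTT
  ..T.TT
  ..FTTT
  ..TTTT

.FTTTT
..FTTT
..T.TT
..FTTT
..TTTT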